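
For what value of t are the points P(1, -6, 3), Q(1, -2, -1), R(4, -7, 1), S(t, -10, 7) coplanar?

Coplanarity ⇔ det[PQ; PR; PS] = 0.
Expanding, this is linear in t: (-12)t + (12) = 0.
So t = 1.

1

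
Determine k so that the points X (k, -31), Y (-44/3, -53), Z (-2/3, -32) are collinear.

The three points are collinear iff det[XY; XZ] = 0.
This determinant is linear in k: (-21)k + (0) = 0, so k = 0.

0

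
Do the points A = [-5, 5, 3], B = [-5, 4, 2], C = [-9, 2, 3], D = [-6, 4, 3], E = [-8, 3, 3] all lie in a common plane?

No

The plane through A, B, C has normal n = AB × AC = (-3, 4, -4) and equation n·P = 23.
Checking the remaining points: n·D = 22, n·E = 24.
Since n·D = 22 ≠ 23, D is off the plane and the points are not all coplanar.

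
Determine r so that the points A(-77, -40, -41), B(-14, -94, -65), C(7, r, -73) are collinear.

Direction AB = (63, -54, -24). From the x-coordinate of C, the parameter along the line is τ = (7 − (-77))/63 = 4/3.
Then r = (-40) + 4/3·(-54) = -112.

-112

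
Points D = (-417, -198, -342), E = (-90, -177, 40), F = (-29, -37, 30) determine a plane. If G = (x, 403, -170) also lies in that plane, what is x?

23

The plane through D, E, F has equation −53690x + 26572y + 44499z = 1908816.
Substituting G: (-53690)x + (3143686) = 1908816, so x = 23.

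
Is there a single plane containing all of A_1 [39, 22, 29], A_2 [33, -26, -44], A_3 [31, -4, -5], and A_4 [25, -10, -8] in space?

With A_1 as base: A_1A_2 = (-6, -48, -73), A_1A_3 = (-8, -26, -34), A_1A_4 = (-14, -32, -37).
A_1A_3 × A_1A_4 = (-126, 180, -108).
A_1A_2 · (A_1A_3 × A_1A_4) = 0.
The scalar triple product vanishes, so the four points are coplanar.

Yes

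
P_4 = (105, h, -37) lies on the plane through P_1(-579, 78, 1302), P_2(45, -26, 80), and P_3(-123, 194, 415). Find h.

-20

Coplanarity requires P_1P_2 · (P_1P_3 × P_1P_4) = 0.
P_1P_2 = (624, -104, -1222), P_1P_3 = (456, 116, -887); the triple product is linear in h with coefficient -3744 and constant term -74880.
Setting it to zero: h = -20.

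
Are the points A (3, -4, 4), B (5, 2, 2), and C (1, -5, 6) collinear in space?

AB = (2, 6, -2), AC = (-2, -1, 2).
Comparing components 2 and 3: (6)(2) − (-2)(-1) = 10 ≠ 0, so AB and AC are not parallel and the points are not collinear.

No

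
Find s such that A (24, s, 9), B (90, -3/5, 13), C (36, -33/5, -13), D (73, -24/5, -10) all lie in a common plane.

-18/5

The points are coplanar iff AB · (AC × AD) = 0.
Expanding, this is linear in s: (800)s + (2880) = 0.
So s = -18/5.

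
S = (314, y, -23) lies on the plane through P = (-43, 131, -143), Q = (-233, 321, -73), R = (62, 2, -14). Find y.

-262

The plane through P, Q, R has equation 33540x + 31860y + 4560z = 2079360.
Substituting S: (31860)y + (10426680) = 2079360, so y = -262.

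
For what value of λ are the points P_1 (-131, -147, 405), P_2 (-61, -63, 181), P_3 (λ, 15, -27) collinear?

4

Collinearity requires P_1P_2 × P_1P_3 = 0; each component is linear in λ.
The y-component gives (-224)λ + (896) = 0, so λ = 4.
The remaining components then also vanish.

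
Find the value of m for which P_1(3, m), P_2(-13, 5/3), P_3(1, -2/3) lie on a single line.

-1

The three points are collinear iff det[P_1P_2; P_1P_3] = 0.
This determinant is linear in m: (14)m + (14) = 0, so m = -1.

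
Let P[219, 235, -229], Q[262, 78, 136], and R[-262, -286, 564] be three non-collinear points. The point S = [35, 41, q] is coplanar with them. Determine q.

63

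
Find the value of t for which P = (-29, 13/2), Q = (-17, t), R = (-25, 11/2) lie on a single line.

The three points are collinear iff det[PQ; PR] = 0.
This determinant is linear in t: (-4)t + (14) = 0, so t = 7/2.

7/2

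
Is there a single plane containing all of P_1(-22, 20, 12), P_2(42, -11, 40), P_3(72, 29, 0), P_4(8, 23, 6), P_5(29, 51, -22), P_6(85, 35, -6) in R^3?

No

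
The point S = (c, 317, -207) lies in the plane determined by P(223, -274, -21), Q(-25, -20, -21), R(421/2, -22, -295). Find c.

Coplanarity requires PQ · (PR × PS) = 0.
PQ = (-248, 254, 0), PR = (-25/2, 252, -274); the triple product is linear in c with coefficient -69596 and constant term -13606018.
Setting it to zero: c = -391/2.

-391/2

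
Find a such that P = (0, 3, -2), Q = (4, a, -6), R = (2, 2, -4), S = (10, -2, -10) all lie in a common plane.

The points are coplanar iff PQ · (PR × PS) = 0.
Expanding, this is linear in a: (-4)a + (4) = 0.
So a = 1.

1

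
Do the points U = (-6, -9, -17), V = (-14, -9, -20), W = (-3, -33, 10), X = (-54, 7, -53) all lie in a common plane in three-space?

The four points are coplanar iff the 3×3 determinant with rows UV, UW, UX is zero.
Rows: (-8, 0, -3), (3, -24, 27), (-48, 16, -36).
Expanding along the first row: (-8)(432) − (0)(1188) + (-3)(-1104) = -144.
Nonzero ⇒ not coplanar.

No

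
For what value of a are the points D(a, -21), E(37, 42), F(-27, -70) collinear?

Collinearity: (D − E) must be parallel to (F − E) = (-64, -112).
Cross-multiplying the components: (a − 37)·(-112) = (-63)·(-64).
Solving gives a = 1.

1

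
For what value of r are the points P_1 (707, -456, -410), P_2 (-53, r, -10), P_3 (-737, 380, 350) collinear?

-16

Collinearity requires P_1P_2 × P_1P_3 = 0; each component is linear in r.
The x-component gives (760)r + (12160) = 0, so r = -16.
The remaining components then also vanish.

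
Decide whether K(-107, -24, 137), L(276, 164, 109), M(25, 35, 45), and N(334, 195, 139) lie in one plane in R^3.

No

A normal to the plane through K, L, M is n = KL × KM = (-15644, 31540, -2219).
The plane has equation n·P = 612945. For N: n·N = 616763.
616763 ≠ 612945, so N is off the plane.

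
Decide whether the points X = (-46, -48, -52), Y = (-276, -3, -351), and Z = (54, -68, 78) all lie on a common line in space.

No

XY = (-230, 45, -299), XZ = (100, -20, 130).
XY × XZ = (-130, 0, 100).
The cross product is nonzero, so the points do not lie on one line.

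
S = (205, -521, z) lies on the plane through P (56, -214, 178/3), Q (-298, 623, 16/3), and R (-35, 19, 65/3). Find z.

Coplanarity requires PQ · (PR × PS) = 0.
PQ = (-354, 837, -54), PR = (-91, 233, -113/3); the triple product is linear in z with coefficient -6315 and constant term 136825.
Setting it to zero: z = 65/3.

65/3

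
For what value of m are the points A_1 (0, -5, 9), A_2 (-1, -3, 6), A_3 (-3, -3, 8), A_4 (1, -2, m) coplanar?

2

Coplanarity ⇔ det[A_1A_2; A_1A_3; A_1A_4] = 0.
Expanding, this is linear in m: (4)m + (-8) = 0.
So m = 2.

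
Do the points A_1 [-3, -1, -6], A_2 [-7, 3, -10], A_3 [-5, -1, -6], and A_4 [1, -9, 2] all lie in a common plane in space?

Yes

A normal to the plane through A_1, A_2, A_3 is n = A_1A_2 × A_1A_3 = (0, 8, 8).
The plane has equation n·P = -56. For A_4: n·A_4 = -56.
Equal, so A_4 lies in the plane and all four are coplanar.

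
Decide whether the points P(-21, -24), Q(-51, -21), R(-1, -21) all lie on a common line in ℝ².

No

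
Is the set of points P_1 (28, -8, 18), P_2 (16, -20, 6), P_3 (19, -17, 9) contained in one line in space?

Yes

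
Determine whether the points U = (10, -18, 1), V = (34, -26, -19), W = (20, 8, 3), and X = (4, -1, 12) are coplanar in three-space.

A normal to the plane through U, V, W is n = UV × UW = (504, -248, 704).
The plane has equation n·P = 10208. For X: n·X = 10712.
10712 ≠ 10208, so X is off the plane.

No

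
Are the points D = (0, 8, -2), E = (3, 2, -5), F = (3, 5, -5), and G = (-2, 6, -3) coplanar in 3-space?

With D as base: DE = (3, -6, -3), DF = (3, -3, -3), DG = (-2, -2, -1).
DF × DG = (-3, 9, -12).
DE · (DF × DG) = -27.
Since -27 ≠ 0, the four points are not coplanar.

No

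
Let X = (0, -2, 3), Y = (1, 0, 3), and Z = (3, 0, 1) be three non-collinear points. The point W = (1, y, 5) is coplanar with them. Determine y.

4

A normal to the plane is n = XY × XZ = (-4, 2, -4).
W lies in the plane iff n · XW = 0.
This gives (2)y + (-8) = 0, so y = 4.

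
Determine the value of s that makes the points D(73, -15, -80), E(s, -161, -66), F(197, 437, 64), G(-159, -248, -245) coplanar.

145

The points are coplanar iff DE · (DF × DG) = 0.
Expanding, this is linear in s: (-41028)s + (5949060) = 0.
So s = 145.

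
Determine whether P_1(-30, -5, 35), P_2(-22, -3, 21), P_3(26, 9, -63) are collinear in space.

Yes

P_1P_2 = (8, 2, -14), P_1P_3 = (56, 14, -98).
P_1P_2 × P_1P_3 = (0, 0, 0).
The cross product vanishes, so the three points are collinear.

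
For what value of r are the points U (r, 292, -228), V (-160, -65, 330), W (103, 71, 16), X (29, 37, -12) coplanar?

551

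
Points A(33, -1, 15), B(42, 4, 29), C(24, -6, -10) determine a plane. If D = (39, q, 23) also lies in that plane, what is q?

7/3

A normal to the plane is n = AB × AC = (-55, 99, 0).
D lies in the plane iff n · AD = 0.
This gives (99)q + (-231) = 0, so q = 7/3.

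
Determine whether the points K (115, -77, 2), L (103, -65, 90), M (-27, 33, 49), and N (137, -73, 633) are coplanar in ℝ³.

A normal to the plane through K, L, M is n = KL × KM = (-9116, -11932, 384).
The plane has equation n·P = -128808. For N: n·N = -134784.
-134784 ≠ -128808, so N is off the plane.

No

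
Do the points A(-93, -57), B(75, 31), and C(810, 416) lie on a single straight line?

AB = (168, 88), AC = (903, 473).
Checking proportionality: AC = 43/8·AB, so the vectors are parallel and the points are collinear.

Yes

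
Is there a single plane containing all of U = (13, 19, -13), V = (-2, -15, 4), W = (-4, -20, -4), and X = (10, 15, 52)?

The four points are coplanar iff the 3×3 determinant with rows UV, UW, UX is zero.
Rows: (-15, -34, 17), (-17, -39, 9), (-3, -4, 65).
Expanding along the first row: (-15)(-2499) − (-34)(-1078) + (17)(-49) = 0.
Zero determinant ⇒ coplanar.

Yes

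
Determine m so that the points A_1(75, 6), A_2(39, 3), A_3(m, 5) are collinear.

63

Collinearity: (A_3 − A_1) must be parallel to (A_2 − A_1) = (-36, -3).
Cross-multiplying the components: (m − 75)·(-3) = (-1)·(-36).
Solving gives m = 63.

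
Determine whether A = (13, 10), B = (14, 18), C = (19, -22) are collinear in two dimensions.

AB = (1, 8), AC = (6, -32).
Twice the signed area of △ABC is (1)(-32) − (8)(6) = -80.
The area is nonzero, so the three points are not collinear.

No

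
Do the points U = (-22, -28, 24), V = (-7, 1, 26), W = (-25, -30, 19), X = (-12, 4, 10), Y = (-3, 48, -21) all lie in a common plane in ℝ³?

Yes

The plane through U, V, W has normal n = UV × UW = (-141, 69, 57) and equation n·P = 2538.
Checking the remaining points: n·X = 2538, n·Y = 2538.
All equal 2538, so all 5 points lie in one plane.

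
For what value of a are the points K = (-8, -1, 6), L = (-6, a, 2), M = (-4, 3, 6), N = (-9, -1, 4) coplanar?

Normal to plane KMN: n = (-8, 8, 4); plane equation n·P = 80.
Requiring n·L = 80: (8)a + (56) = 80.
So a = 3.

3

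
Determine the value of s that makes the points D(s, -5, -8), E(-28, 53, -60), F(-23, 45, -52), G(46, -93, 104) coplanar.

14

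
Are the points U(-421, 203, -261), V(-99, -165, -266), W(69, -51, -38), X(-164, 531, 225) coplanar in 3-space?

The four points are coplanar iff the 3×3 determinant with rows UV, UW, UX is zero.
Rows: (322, -368, -5), (490, -254, 223), (257, 328, 486).
Expanding along the first row: (322)(-196588) − (-368)(180829) + (-5)(225998) = 2113746.
Nonzero ⇒ not coplanar.

No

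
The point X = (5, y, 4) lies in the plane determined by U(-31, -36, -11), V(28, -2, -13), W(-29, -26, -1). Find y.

A normal to the plane is n = UV × UW = (360, -594, 522).
X lies in the plane iff n · UX = 0.
This gives (-594)y + (-594) = 0, so y = -1.

-1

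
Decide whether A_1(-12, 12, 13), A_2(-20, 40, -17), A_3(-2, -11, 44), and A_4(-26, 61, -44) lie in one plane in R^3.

A normal to the plane through A_1, A_2, A_3 is n = A_1A_2 × A_1A_3 = (178, -52, -96).
The plane has equation n·P = -4008. For A_4: n·A_4 = -3576.
-3576 ≠ -4008, so A_4 is off the plane.

No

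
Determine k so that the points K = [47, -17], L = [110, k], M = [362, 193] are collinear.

25

Collinearity: (L − K) must be parallel to (M − K) = (315, 210).
Cross-multiplying the components: (k − (-17))·(315) = (63)·(210).
Solving gives k = 25.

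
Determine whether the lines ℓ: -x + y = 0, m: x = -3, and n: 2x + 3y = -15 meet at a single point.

Yes

Intersecting ℓ and m: solving the 2×2 system gives (x, y) = (-3, -3).
Substitute into n: (2)(-3) + (3)(-3) = -15.
This equals -15, so (-3, -3) lies on all three lines and they are concurrent.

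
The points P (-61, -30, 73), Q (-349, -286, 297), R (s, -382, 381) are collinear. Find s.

Direction PQ = (-288, -256, 224). From the y-coordinate of R, the parameter along the line is τ = (-382 − (-30))/(-256) = 11/8.
Then s = (-61) + 11/8·(-288) = -457.

-457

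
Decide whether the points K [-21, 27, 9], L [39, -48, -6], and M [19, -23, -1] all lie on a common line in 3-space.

Yes

KL = (60, -75, -15), KM = (40, -50, -10).
KL × KM = (0, 0, 0).
The cross product vanishes, so the three points are collinear.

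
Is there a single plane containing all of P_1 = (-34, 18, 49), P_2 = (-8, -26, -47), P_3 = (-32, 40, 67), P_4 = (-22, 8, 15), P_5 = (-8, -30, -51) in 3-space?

Yes

The plane through P_1, P_2, P_3 has normal n = P_1P_2 × P_1P_3 = (1320, -660, 660) and equation n·P = -24420.
Checking the remaining points: n·P_4 = -24420, n·P_5 = -24420.
All equal -24420, so all 5 points lie in one plane.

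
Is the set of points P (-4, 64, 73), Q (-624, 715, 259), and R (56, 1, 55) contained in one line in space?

Yes

PQ = (-620, 651, 186), PR = (60, -63, -18).
Each component of PR is -3/31 times the corresponding component of PQ, so PR = -3/31·PQ and the points are collinear.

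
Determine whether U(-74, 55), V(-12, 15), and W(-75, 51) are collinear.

UV = (62, -40), UW = (-1, -4).
If collinear, UW would be a scalar multiple of UV. But (62)·(-4) ≠ (-40)·(-1) (difference -288), so they are not parallel; the points are not collinear.

No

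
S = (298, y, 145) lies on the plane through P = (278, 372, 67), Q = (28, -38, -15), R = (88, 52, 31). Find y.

Coplanarity requires PQ · (PR × PS) = 0.
PQ = (-250, -410, -82), PR = (-190, -320, -36); the triple product is linear in y with coefficient 6580 and constant term -2513560.
Setting it to zero: y = 382.

382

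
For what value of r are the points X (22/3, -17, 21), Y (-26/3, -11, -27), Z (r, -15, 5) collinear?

Collinearity requires XY × XZ = 0; each component is linear in r.
The y-component gives (-48)r + (96) = 0, so r = 2.
The remaining components then also vanish.

2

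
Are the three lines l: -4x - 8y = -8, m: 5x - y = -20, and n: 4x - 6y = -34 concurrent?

No

The three lines meet at one point iff the augmented coefficient matrix [aᵢ bᵢ cᵢ] has rank < 3, i.e. its determinant vanishes.
Here the determinant is -168.
Nonzero, so no common point exists.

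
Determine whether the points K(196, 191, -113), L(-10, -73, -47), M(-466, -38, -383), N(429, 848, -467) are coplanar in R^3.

A normal to the plane through K, L, M is n = KL × KM = (86394, -99312, -127594).
The plane has equation n·P = 12382754. For N: n·N = 12432848.
12432848 ≠ 12382754, so N is off the plane.

No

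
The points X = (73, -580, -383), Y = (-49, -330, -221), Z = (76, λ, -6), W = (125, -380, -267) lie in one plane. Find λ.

Normal to plane XYW: n = (-3400, 22576, -37400); plane equation n·P = 981920.
Requiring n·Z = 981920: (22576)λ + (-34000) = 981920.
So λ = 45.

45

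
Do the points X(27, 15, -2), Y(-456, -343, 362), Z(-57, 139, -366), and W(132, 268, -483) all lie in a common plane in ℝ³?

Yes

With X as base: XY = (-483, -358, 364), XZ = (-84, 124, -364), XW = (105, 253, -481).
XZ × XW = (32448, -78624, -34272).
XY · (XZ × XW) = 0.
The scalar triple product vanishes, so the four points are coplanar.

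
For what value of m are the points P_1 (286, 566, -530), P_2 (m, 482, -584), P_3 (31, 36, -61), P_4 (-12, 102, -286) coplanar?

188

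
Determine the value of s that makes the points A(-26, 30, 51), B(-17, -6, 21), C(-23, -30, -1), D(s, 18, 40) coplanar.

Normal to plane ABC: n = (72, 378, -432); plane equation n·P = -12564.
Requiring n·D = -12564: (72)s + (-10476) = -12564.
So s = -29.

-29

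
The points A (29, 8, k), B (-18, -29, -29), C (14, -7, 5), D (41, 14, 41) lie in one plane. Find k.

Coplanarity ⇔ det[AB; AC; AD] = 0.
Expanding, this is linear in k: (-78)k + (2730) = 0.
So k = 35.

35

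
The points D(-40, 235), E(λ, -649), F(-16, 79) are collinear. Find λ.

Collinearity: (E − D) must be parallel to (F − D) = (24, -156).
Cross-multiplying the components: (λ − (-40))·(-156) = (-884)·(24).
Solving gives λ = 96.

96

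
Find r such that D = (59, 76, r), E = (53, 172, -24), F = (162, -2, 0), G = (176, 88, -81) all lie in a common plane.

The points are coplanar iff DE · (DF × DG) = 0.
Expanding, this is linear in r: (-12246)r + (514332) = 0.
So r = 42.

42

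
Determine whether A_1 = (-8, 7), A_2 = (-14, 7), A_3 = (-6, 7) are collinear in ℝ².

Yes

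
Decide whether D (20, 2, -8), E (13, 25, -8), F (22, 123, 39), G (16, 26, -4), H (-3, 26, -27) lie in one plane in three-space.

The plane through D, E, F has normal n = DE × DF = (1081, 329, -893) and equation n·P = 29422.
Checking the remaining points: n·G = 29422, n·H = 29422.
All equal 29422, so all 5 points lie in one plane.

Yes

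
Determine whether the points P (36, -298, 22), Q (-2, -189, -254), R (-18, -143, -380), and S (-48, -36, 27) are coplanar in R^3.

No

The four points are coplanar iff the 3×3 determinant with rows PQ, PR, PS is zero.
Rows: (-38, 109, -276), (-54, 155, -402), (-84, 262, 5).
Expanding along the first row: (-38)(106099) − (109)(-34038) + (-276)(-1128) = -10292.
Nonzero ⇒ not coplanar.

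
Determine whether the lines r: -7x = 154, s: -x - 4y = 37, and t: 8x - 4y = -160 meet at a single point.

The three lines meet at one point iff the augmented coefficient matrix [aᵢ bᵢ cᵢ] has rank < 3, i.e. its determinant vanishes.
Here the determinant is 28.
Nonzero, so no common point exists.

No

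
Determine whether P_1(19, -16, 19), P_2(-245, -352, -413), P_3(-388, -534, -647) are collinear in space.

Yes

P_1P_2 = (-264, -336, -432), P_1P_3 = (-407, -518, -666).
Each component of P_1P_3 is 37/24 times the corresponding component of P_1P_2, so P_1P_3 = 37/24·P_1P_2 and the points are collinear.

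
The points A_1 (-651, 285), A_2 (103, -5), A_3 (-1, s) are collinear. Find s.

Collinearity: (A_3 − A_1) must be parallel to (A_2 − A_1) = (754, -290).
Cross-multiplying the components: (s − 285)·(754) = (650)·(-290).
Solving gives s = 35.

35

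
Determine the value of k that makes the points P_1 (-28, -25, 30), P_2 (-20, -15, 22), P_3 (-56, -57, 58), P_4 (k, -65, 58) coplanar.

Normal to plane P_1P_2P_3: n = (24, 0, 24); plane equation n·P = 48.
Requiring n·P_4 = 48: (24)k + (1392) = 48.
So k = -56.

-56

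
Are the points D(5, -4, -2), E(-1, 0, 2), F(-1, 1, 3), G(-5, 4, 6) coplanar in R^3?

The four points are coplanar iff the 3×3 determinant with rows DE, DF, DG is zero.
Rows: (-6, 4, 4), (-6, 5, 5), (-10, 8, 8).
Expanding along the first row: (-6)(0) − (4)(2) + (4)(2) = 0.
Zero determinant ⇒ coplanar.

Yes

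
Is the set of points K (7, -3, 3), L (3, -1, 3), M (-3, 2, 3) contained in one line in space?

KL = (-4, 2, 0), KM = (-10, 5, 0).
Each component of KM is 5/2 times the corresponding component of KL, so KM = 5/2·KL and the points are collinear.

Yes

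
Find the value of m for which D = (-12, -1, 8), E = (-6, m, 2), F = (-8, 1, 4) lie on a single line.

Direction DF = (4, 2, -4). From the x-coordinate of E, the parameter along the line is τ = (-6 − (-12))/4 = 3/2.
Then m = (-1) + 3/2·(2) = 2.

2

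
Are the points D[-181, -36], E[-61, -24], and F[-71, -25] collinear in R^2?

Yes

DE = (120, 12), DF = (110, 11).
det[DE; DF] = (120)(11) − (12)(110) = 0.
The determinant is zero, so the points are collinear.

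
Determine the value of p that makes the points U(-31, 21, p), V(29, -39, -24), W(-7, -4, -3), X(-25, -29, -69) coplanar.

The points are coplanar iff UV · (UW × UX) = 0.
Expanding, this is linear in p: (-1530)p + (21420) = 0.
So p = 14.

14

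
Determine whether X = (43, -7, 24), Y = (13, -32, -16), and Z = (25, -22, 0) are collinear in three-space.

XY = (-30, -25, -40), XZ = (-18, -15, -24).
Each component of XZ is 3/5 times the corresponding component of XY, so XZ = 3/5·XY and the points are collinear.

Yes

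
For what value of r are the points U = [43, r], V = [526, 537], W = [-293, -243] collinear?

77

The three points are collinear iff det[UV; UW] = 0.
This determinant is linear in r: (-819)r + (63063) = 0, so r = 77.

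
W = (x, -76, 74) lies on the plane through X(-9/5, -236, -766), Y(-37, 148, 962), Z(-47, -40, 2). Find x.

61/5

Coplanarity requires XY · (XZ × XW) = 0.
XY = (-176/5, 384, 1728), XZ = (-226/5, 196, 768); the triple product is linear in x with coefficient -43776 and constant term 2670336/5.
Setting it to zero: x = 61/5.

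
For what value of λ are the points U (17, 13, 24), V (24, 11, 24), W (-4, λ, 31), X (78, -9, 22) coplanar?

35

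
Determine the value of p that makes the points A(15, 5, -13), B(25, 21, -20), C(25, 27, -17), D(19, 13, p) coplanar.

-15

Normal to plane ABC: n = (90, -30, 60); plane equation n·P = 420.
Requiring n·D = 420: (60)p + (1320) = 420.
So p = -15.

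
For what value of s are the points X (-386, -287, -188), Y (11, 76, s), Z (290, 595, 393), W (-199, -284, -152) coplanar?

73

Normal to plane XZW: n = (30009, 84311, -162906); plane equation n·P = -5154403.
Requiring n·Y = -5154403: (-162906)s + (6737735) = -5154403.
So s = 73.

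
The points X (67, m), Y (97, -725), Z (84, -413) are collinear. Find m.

Collinearity: (X − Y) must be parallel to (Z − Y) = (-13, 312).
Cross-multiplying the components: (m − (-725))·(-13) = (-30)·(312).
Solving gives m = -5.

-5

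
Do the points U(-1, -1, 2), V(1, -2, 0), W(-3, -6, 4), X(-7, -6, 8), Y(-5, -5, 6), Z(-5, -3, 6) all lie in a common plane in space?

The plane through U, V, W has normal n = UV × UW = (-12, 0, -12) and equation n·P = -12.
Checking the remaining points: n·X = -12, n·Y = -12, n·Z = -12.
All equal -12, so all 6 points lie in one plane.

Yes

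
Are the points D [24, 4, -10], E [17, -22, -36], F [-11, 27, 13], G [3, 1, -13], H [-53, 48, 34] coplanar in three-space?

The plane through D, E, F has normal n = DE × DF = (0, 1071, -1071) and equation n·P = 14994.
Checking the remaining points: n·G = 14994, n·H = 14994.
All equal 14994, so all 5 points lie in one plane.

Yes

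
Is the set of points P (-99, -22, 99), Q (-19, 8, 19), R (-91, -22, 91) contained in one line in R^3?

PQ = (80, 30, -80), PR = (8, 0, -8).
PQ × PR = (-240, 0, -240).
The cross product is nonzero, so the points do not lie on one line.

No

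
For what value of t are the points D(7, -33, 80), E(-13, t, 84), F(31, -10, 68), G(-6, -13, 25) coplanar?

-49

Normal to plane DFG: n = (-1025, 1476, 779); plane equation n·P = 6437.
Requiring n·E = 6437: (1476)t + (78761) = 6437.
So t = -49.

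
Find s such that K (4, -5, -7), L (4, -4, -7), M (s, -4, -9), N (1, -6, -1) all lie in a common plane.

5

Normal to plane KLN: n = (6, 0, 3); plane equation n·P = 3.
Requiring n·M = 3: (6)s + (-27) = 3.
So s = 5.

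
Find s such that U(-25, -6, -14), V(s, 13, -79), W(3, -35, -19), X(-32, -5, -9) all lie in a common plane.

42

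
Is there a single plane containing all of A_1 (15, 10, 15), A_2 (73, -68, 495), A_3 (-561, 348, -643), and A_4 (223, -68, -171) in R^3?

No

The four points are coplanar iff the 3×3 determinant with rows A_1A_2, A_1A_3, A_1A_4 is zero.
Rows: (58, -78, 480), (-576, 338, -658), (208, -78, -186).
Expanding along the first row: (58)(-114192) − (-78)(244000) + (480)(-25376) = 228384.
Nonzero ⇒ not coplanar.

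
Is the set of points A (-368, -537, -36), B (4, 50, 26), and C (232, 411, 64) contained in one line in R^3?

No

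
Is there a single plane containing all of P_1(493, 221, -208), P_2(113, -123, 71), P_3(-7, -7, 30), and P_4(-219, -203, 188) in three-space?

Yes

The four points are coplanar iff the 3×3 determinant with rows P_1P_2, P_1P_3, P_1P_4 is zero.
Rows: (-380, -344, 279), (-500, -228, 238), (-712, -424, 396).
Expanding along the first row: (-380)(10624) − (-344)(-28544) + (279)(49664) = 0.
Zero determinant ⇒ coplanar.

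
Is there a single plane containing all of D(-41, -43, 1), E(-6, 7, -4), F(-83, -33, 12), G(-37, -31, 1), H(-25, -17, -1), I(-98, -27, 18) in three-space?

The plane through D, E, F has normal n = DE × DF = (600, -175, 2450) and equation n·P = -14625.
Checking the remaining points: n·G = -14325, n·H = -14475, n·I = -9975.
Since n·G = -14325 ≠ -14625, G is off the plane and the points are not all coplanar.

No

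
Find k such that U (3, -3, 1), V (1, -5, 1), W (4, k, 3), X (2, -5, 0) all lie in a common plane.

0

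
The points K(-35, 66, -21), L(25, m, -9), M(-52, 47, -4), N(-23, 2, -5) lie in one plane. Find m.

Coplanarity ⇔ det[KL; KM; KN] = 0.
Expanding, this is linear in m: (476)m + (31416) = 0.
So m = -66.

-66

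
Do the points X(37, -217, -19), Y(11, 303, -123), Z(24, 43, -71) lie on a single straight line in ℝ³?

Yes

XY = (-26, 520, -104), XZ = (-13, 260, -52).
XY × XZ = (0, 0, 0).
The cross product vanishes, so the three points are collinear.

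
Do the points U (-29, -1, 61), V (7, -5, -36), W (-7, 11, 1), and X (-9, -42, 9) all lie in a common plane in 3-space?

No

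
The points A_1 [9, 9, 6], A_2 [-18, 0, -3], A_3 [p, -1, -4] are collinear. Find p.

-21

Collinearity requires A_1A_2 × A_1A_3 = 0; each component is linear in p.
The y-component gives (-9)p + (-189) = 0, so p = -21.
The remaining components then also vanish.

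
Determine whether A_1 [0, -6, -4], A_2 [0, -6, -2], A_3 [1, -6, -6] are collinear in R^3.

A_1A_2 = (0, 0, 2), A_1A_3 = (1, 0, -2).
Comparing components 3 and 1: (2)(1) − (0)(-2) = 2 ≠ 0, so A_1A_2 and A_1A_3 are not parallel and the points are not collinear.

No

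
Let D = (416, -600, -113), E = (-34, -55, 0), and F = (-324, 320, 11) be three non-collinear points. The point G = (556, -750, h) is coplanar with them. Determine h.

Coplanarity requires DE · (DF × DG) = 0.
DE = (-450, 545, 113), DF = (-740, 920, 124); the triple product is linear in h with coefficient -10700 and constant term -2129300.
Setting it to zero: h = -199.

-199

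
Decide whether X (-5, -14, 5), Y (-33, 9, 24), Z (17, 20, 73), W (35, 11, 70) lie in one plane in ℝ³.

Yes

A normal to the plane through X, Y, Z is n = XY × XZ = (918, 2322, -1458).
The plane has equation n·P = -44388. For W: n·W = -44388.
Equal, so W lies in the plane and all four are coplanar.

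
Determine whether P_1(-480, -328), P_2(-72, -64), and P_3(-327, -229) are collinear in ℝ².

P_1P_2 = (408, 264), P_1P_3 = (153, 99).
det[P_1P_2; P_1P_3] = (408)(99) − (264)(153) = 0.
The determinant is zero, so the points are collinear.

Yes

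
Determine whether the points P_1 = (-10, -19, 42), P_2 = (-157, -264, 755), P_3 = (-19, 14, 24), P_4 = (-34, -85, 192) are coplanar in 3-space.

A normal to the plane through P_1, P_2, P_3 is n = P_1P_2 × P_1P_3 = (-19119, -9063, -7056).
The plane has equation n·P = 67035. For P_4: n·P_4 = 65649.
65649 ≠ 67035, so P_4 is off the plane.

No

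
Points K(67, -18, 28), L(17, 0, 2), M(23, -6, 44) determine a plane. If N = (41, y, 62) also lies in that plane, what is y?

-40/3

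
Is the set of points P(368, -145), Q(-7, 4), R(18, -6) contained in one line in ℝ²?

No

PQ = (-375, 149), PR = (-350, 139).
If collinear, PR would be a scalar multiple of PQ. But (-375)·(139) ≠ (149)·(-350) (difference 25), so they are not parallel; the points are not collinear.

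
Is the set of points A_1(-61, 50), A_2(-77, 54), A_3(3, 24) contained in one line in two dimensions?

A_1A_2 = (-16, 4), A_1A_3 = (64, -26).
If collinear, A_1A_3 would be a scalar multiple of A_1A_2. But (-16)·(-26) ≠ (4)·(64) (difference 160), so they are not parallel; the points are not collinear.

No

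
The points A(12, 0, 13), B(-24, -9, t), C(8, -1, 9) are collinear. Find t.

Collinearity requires AB × AC = 0; each component is linear in t.
The x-component gives (1)t + (23) = 0, so t = -23.
The remaining components then also vanish.

-23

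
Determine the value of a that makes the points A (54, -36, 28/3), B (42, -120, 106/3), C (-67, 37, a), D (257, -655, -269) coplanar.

Normal to plane ABD: n = (39474, 1938, 24480); plane equation n·P = 2290308.
Requiring n·C = 2290308: (24480)a + (-2573052) = 2290308.
So a = 596/3.

596/3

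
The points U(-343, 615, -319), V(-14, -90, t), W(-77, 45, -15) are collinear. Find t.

Collinearity requires UV × UW = 0; each component is linear in t.
The x-component gives (570)t + (-32490) = 0, so t = 57.
The remaining components then also vanish.

57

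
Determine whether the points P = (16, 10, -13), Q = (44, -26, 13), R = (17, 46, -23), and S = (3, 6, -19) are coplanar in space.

Yes

A normal to the plane through P, Q, R is n = PQ × PR = (-576, 306, 1044).
The plane has equation n·X = -19728. For S: n·S = -19728.
Equal, so S lies in the plane and all four are coplanar.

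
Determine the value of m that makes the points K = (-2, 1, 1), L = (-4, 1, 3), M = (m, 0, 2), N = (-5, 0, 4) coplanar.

-3

Coplanarity ⇔ det[KL; KM; KN] = 0.
Expanding, this is linear in m: (-2)m + (-6) = 0.
So m = -3.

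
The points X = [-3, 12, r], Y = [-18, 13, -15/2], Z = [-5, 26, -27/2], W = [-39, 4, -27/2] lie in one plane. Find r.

13/2

Coplanarity ⇔ det[XY; XZ; XW] = 0.
Expanding, this is linear in r: (-156)r + (1014) = 0.
So r = 13/2.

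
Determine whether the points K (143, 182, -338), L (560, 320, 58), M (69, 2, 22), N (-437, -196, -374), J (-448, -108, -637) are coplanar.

No

The plane through K, L, M has normal n = KL × KM = (120960, -179424, -64848) and equation n·P = 6560736.
Checking the remaining points: n·N = 6560736, n·J = 6495888.
Since n·J = 6495888 ≠ 6560736, J is off the plane and the points are not all coplanar.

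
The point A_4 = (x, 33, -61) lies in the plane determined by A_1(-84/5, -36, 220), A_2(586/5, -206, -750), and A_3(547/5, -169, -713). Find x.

58/5

Coplanarity requires A_1A_2 · (A_1A_3 × A_1A_4) = 0.
A_1A_2 = (134, -170, -970), A_1A_3 = (631/5, -133, -933); the triple product is linear in x with coefficient 29600 and constant term -343360.
Setting it to zero: x = 58/5.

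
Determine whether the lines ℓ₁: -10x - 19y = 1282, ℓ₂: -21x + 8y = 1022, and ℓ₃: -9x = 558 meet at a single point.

The three lines meet at one point iff the augmented coefficient matrix [aᵢ bᵢ cᵢ] has rank < 3, i.e. its determinant vanishes.
Here the determinant is -216.
Nonzero, so no common point exists.

No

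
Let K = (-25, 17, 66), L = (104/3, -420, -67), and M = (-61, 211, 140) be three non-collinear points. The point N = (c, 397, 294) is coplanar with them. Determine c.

Coplanarity requires KL · (KM × KN) = 0.
KL = (179/3, -437, -133), KM = (-36, 194, 74); the triple product is linear in c with coefficient -6536 and constant term -2908520/3.
Setting it to zero: c = -445/3.

-445/3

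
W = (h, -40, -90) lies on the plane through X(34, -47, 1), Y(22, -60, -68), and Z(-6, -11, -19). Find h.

The plane through X, Y, Z has equation 2744x + 2520y − 952z = -26096.
Substituting W: (2744)h + (-15120) = -26096, so h = -4.

-4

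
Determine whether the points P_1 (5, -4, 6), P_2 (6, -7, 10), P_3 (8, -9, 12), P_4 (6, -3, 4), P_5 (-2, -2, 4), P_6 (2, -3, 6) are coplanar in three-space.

No

The plane through P_1, P_2, P_3 has normal n = P_1P_2 × P_1P_3 = (2, 6, 4) and equation n·P = 10.
Checking the remaining points: n·P_4 = 10, n·P_5 = 0, n·P_6 = 10.
Since n·P_5 = 0 ≠ 10, P_5 is off the plane and the points are not all coplanar.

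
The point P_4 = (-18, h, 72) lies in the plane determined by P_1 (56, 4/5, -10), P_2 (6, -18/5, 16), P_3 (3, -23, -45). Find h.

A normal to the plane is n = P_1P_2 × P_1P_3 = (3864/5, -3128, 4784/5).
P_4 lies in the plane iff n · P_1P_4 = 0.
This gives (-3128)h + (118864/5) = 0, so h = 38/5.

38/5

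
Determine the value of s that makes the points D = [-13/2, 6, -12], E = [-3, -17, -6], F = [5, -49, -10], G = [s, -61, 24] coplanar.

-1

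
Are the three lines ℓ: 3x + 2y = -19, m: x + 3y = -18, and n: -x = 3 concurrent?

Lines aᵢx + bᵢy = cᵢ with pairwise distinct directions are concurrent exactly when det[aᵢ bᵢ cᵢ] = 0.
Here the determinant is 0.
It vanishes, so the lines are concurrent at (-3, -5).

Yes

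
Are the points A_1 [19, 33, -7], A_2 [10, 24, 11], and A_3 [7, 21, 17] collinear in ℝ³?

Yes

A_1A_2 = (-9, -9, 18), A_1A_3 = (-12, -12, 24).
A_1A_2 × A_1A_3 = (0, 0, 0).
The cross product vanishes, so the three points are collinear.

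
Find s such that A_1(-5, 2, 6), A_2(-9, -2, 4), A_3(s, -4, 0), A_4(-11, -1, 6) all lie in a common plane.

-5

Normal to plane A_1A_2A_4: n = (-6, 12, -12); plane equation n·P = -18.
Requiring n·A_3 = -18: (-6)s + (-48) = -18.
So s = -5.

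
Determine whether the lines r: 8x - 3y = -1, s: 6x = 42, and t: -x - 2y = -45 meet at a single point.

Lines aᵢx + bᵢy = cᵢ with pairwise distinct directions are concurrent exactly when det[aᵢ bᵢ cᵢ] = 0.
Here the determinant is 0.
It vanishes, so the lines are concurrent at (7, 19).

Yes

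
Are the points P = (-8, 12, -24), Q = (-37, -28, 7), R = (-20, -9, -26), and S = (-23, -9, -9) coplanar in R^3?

Yes

The four points are coplanar iff the 3×3 determinant with rows PQ, PR, PS is zero.
Rows: (-29, -40, 31), (-12, -21, -2), (-15, -21, 15).
Expanding along the first row: (-29)(-357) − (-40)(-210) + (31)(-63) = 0.
Zero determinant ⇒ coplanar.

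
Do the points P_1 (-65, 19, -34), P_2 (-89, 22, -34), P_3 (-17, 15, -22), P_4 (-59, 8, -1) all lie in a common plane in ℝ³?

No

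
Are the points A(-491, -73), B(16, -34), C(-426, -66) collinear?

No

AB = (507, 39), AC = (65, 7).
If collinear, AC would be a scalar multiple of AB. But (507)·(7) ≠ (39)·(65) (difference 1014), so they are not parallel; the points are not collinear.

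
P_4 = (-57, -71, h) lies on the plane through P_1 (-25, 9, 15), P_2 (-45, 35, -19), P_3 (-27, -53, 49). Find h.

31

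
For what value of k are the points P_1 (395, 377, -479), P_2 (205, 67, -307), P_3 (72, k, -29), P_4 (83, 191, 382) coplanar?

-62

The points are coplanar iff P_1P_2 · (P_1P_3 × P_1P_4) = 0.
Expanding, this is linear in k: (-109926)k + (-6815412) = 0.
So k = -62.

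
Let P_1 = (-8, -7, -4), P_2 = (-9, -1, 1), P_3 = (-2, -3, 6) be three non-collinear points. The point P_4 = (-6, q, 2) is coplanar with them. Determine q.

-3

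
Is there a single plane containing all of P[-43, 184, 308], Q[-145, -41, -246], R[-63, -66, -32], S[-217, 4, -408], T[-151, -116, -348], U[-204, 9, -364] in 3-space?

The plane through P, Q, R has normal n = PQ × PR = (-62000, -23600, 21000) and equation n·X = 4791600.
Checking the remaining points: n·S = 4791600, n·T = 4791600, n·U = 4791600.
All equal 4791600, so all 6 points lie in one plane.

Yes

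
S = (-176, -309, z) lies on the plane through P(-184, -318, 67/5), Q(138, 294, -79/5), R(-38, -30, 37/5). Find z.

42/5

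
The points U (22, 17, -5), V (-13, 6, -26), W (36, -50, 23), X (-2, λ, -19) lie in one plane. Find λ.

Coplanarity ⇔ det[UV; UW; UX] = 0.
Expanding, this is linear in λ: (686)λ + (-5488) = 0.
So λ = 8.

8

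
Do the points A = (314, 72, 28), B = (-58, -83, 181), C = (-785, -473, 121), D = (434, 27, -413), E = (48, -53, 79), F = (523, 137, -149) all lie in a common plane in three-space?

The plane through A, B, C has normal n = AB × AC = (68970, -133551, 32395) and equation n·P = 12947968.
Checking the remaining points: n·D = 12947968, n·E = 12947968, n·F = 12947968.
All equal 12947968, so all 6 points lie in one plane.

Yes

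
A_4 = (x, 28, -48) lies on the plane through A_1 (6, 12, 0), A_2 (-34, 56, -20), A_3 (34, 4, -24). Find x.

The plane through A_1, A_2, A_3 has equation −1216x − 1520y − 912z = -25536.
Substituting A_4: (-1216)x + (1216) = -25536, so x = 22.

22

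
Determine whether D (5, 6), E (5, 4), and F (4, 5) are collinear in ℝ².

No

DE = (0, -2), DF = (-1, -1).
det[DE; DF] = (0)(-1) − (-2)(-1) = -2.
The determinant is nonzero, so they are not collinear.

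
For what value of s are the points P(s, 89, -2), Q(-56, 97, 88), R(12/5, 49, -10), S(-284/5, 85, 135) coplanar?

Coplanarity ⇔ det[PQ; PR; PS] = 0.
Expanding, this is linear in s: (3432)s + (521664/5) = 0.
So s = -152/5.

-152/5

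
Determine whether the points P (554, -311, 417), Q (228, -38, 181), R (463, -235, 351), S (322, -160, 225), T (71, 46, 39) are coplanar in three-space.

No

The plane through P, Q, R has normal n = PQ × PR = (-82, -40, 67) and equation n·X = -5049.
Checking the remaining points: n·S = -4929, n·T = -5049.
Since n·S = -4929 ≠ -5049, S is off the plane and the points are not all coplanar.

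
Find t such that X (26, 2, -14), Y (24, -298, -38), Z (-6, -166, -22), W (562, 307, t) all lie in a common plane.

-251/3

Normal to plane XYZ: n = (-1632, 752, -9264); plane equation n·P = 88768.
Requiring n·W = 88768: (-9264)t + (-686320) = 88768.
So t = -251/3.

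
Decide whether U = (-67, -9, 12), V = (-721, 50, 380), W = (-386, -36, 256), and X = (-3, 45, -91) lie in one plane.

No

A normal to the plane through U, V, W is n = UV × UW = (24332, 42184, 36479).
The plane has equation n·P = -1572152. For X: n·X = -1494305.
-1494305 ≠ -1572152, so X is off the plane.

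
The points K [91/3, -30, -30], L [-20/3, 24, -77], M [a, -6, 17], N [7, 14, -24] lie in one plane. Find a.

Normal to plane KLN: n = (2392, 3956/3, -368); plane equation n·P = 132112/3.
Requiring n·M = 132112/3: (2392)a + (-14168) = 132112/3.
So a = 73/3.

73/3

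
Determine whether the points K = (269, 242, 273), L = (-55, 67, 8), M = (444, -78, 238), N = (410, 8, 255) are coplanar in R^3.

No

A normal to the plane through K, L, M is n = KL × KM = (-78675, -57715, 134305).
The plane has equation n·P = 1534660. For N: n·N = 1529305.
1529305 ≠ 1534660, so N is off the plane.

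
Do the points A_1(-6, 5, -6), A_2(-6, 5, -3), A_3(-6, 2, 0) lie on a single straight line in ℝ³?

No

A_1A_2 = (0, 0, 3), A_1A_3 = (0, -3, 6).
A_1A_2 × A_1A_3 = (9, 0, 0).
The cross product is nonzero, so the points do not lie on one line.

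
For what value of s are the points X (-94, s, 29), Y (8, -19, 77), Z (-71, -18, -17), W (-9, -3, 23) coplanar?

-52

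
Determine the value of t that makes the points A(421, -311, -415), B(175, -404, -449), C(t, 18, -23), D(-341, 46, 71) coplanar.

The points are coplanar iff AB · (AC × AD) = 0.
Expanding, this is linear in t: (33060)t + (429780) = 0.
So t = -13.

-13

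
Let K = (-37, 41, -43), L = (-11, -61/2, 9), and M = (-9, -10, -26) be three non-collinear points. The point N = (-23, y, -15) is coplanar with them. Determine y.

5/2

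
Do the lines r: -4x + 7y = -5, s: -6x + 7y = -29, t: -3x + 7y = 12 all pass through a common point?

No

Intersecting r and s: solving the 2×2 system gives (x, y) = (12, 43/7).
Substitute into t: (-3)(12) + (7)(43/7) = 7.
But t requires 12 ≠ 7, so the three lines have no common point.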